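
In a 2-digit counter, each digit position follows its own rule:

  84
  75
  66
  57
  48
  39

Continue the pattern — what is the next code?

First digit: −1 each step, mod 10; 8, 7, 6, 5, 4, 3 → 2.
Second digit: +1 each step, mod 10; 4, 5, 6, 7, 8, 9 → 0.
So the next code is 20.

20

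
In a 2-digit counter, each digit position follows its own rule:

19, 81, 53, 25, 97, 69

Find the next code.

First digit — −3 each step, mod 10: 1, 8, 5, 2, 9, 6 → 3.
Second digit: +2 each step, mod 10, so 9, 1, 3, 5, 7, 9 → 1.
Combining the parts gives 31.

31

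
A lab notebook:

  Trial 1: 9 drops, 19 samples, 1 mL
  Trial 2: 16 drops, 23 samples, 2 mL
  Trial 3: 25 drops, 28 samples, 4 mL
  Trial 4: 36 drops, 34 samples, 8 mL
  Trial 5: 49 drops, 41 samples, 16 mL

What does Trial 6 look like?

Drops: perfect squares: 3², 4², 5², …; 9, 16, 25, 36, 49 → 64.
Samples goes 19, 23, 28, 34, 41 → 49 (differences are 4, 5, 6, … (increasing by 1 each time)).
ML: ×2 each step; 1, 2, 4, 8, 16 → 32.
Putting it together: 64 drops, 49 samples, 32 mL.

64 drops, 49 samples, 32 mL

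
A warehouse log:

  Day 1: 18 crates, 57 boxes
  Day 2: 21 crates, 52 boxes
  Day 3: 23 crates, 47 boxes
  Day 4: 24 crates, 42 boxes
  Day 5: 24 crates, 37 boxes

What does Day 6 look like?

23 crates, 32 boxes

Crates goes 18, 21, 23, 24, 24 → 23 (differences are 3, 2, 1, … (decreasing by 1 each time)).
Boxes goes 57, 52, 47, 42, 37 → 32 (−5 each step).
Combining the parts gives 23 crates, 32 boxes.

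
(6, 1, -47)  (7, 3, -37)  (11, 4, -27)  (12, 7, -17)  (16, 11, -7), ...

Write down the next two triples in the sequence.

First component: 6, 7, 11, 12, 16 → 17 → 21 (alternating steps +1, +4, +1, +4, …).
Second component: each term is the sum of the two before it, so 1, 3, 4, 7, 11 → 18 → 29.
Third component: +10 each step; -47, -37, -27, -17, -7 → 3 → 13.
So the next two triples are (17, 18, 3) and (21, 29, 13).

(17, 18, 3), (21, 29, 13)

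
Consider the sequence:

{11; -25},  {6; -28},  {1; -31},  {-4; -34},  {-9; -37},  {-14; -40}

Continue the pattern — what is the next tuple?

First coordinate: −5 each step; 11, 6, 1, -4, -9, -14 → -19.
Second coordinate: -25, -28, -31, -34, -37, -40 → -43 (−3 each step).
So the next tuple is {-19; -43}.

{-19; -43}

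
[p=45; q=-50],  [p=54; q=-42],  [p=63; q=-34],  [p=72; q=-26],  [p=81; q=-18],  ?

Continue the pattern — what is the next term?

P goes 45, 54, 63, 72, 81 → 90 (+9 each step).
Q — +8 each step: -50, -42, -34, -26, -18 → -10.
Putting it together: [p=90; q=-10].

[p=90; q=-10]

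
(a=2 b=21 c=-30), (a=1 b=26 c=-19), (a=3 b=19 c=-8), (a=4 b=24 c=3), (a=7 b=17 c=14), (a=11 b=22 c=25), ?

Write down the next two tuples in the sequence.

A: each term is the sum of the two before it, so 2, 1, 3, 4, 7, 11 → 18 → 29.
B — alternating steps +5, −7, +5, −7, …: 21, 26, 19, 24, 17, 22 → 15 → 20.
C — +11 each step: -30, -19, -8, 3, 14, 25 → 36 → 47.
So the next two tuples are (a=18 b=15 c=36) and (a=29 b=20 c=47).

(a=18 b=15 c=36), (a=29 b=20 c=47)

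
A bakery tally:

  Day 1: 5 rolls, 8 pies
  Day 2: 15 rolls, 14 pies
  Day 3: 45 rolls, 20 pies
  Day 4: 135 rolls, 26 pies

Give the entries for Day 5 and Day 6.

405 rolls, 32 pies; 1215 rolls, 38 pies

Rolls: ×3 each step; 5, 15, 45, 135 → 405 → 1215.
Pies: +6 each step; 8, 14, 20, 26 → 32 → 38.
Putting the parts together: 405 rolls, 32 pies and then 1215 rolls, 38 pies.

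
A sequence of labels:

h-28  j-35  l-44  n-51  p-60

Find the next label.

Letter: h, j, l, n, p → r (letters move forward 2 places in the alphabet).
Second component: alternating steps +7, +9, +7, +9, …, so 28, 35, 44, 51, 60 → 67.
Combining the parts gives r-67.

r-67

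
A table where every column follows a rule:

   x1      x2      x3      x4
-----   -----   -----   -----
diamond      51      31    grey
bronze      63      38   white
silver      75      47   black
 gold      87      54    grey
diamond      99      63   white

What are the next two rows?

bronze  111  70  black; silver  123  79  grey

Column x1: diamond, bronze, silver, gold, diamond → bronze → silver (repeats diamond → bronze → silver → gold).
Column x2: +12 each step, so 51, 63, 75, 87, 99 → 111 → 123.
For the column x3, alternating steps +7, +9, +7, +9, …: 31, 38, 47, 54, 63 → 70 → 79.
Column x4 — repeats grey → white → black: grey, white, black, grey, white → black → grey.
So the next two rows are bronze  111  70  black and silver  123  79  grey.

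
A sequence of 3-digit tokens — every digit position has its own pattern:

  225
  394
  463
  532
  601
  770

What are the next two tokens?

First digit: +1 each step, mod 10, so 2, 3, 4, 5, 6, 7 → 8 → 9.
Second digit: −3 each step, mod 10; 2, 9, 6, 3, 0, 7 → 4 → 1.
Third digit — −1 each step, mod 10: 5, 4, 3, 2, 1, 0 → 9 → 8.
So the next two tokens are 849 and 918.

849, 918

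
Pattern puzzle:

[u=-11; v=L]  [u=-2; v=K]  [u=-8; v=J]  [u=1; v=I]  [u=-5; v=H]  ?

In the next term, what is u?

4

For the u, alternating steps +9, −6, +9, −6, …: -11, -2, -8, 1, -5 → 4.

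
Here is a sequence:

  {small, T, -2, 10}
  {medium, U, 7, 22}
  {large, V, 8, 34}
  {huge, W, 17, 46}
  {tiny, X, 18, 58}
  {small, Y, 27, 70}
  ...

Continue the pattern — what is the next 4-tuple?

Size goes small, medium, large, huge, tiny, small → medium (repeats small → medium → large → huge → tiny).
For the letter, letters move forward 1 place in the alphabet: T, U, V, W, X, Y → Z.
Third coordinate — alternating steps +9, +1, +9, +1, …: -2, 7, 8, 17, 18, 27 → 28.
Fourth coordinate: +12 each step, so 10, 22, 34, 46, 58, 70 → 82.
So the next 4-tuple is {medium, Z, 28, 82}.

{medium, Z, 28, 82}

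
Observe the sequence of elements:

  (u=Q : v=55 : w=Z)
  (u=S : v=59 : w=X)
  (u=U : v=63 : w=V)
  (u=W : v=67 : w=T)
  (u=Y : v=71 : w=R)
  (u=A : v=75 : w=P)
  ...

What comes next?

For the u, letters move forward 2 places in the alphabet, wrapping Z→A: Q, S, U, W, Y, A → C.
V: 55, 59, 63, 67, 71, 75 → 79 (+4 each step).
W: letters move back 2 places in the alphabet, so Z, X, V, T, R, P → N.
Putting it together: (u=C : v=79 : w=N).

(u=C : v=79 : w=N)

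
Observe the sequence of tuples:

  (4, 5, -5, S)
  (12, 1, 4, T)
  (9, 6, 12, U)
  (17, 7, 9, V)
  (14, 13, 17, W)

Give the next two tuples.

First value: alternating steps +8, −3, +8, −3, …, so 4, 12, 9, 17, 14 → 22 → 19.
Second value goes 5, 1, 6, 7, 13 → 20 → 33 (each term is the sum of the two before it).
Third value: always the previous value of the first value; -5, 4, 12, 9, 17 → 14 → 22.
Letter: letters move forward 1 place in the alphabet, so S, T, U, V, W → X → Y.
So the next two tuples are (22, 20, 14, X) and (19, 33, 22, Y).

(22, 20, 14, X), (19, 33, 22, Y)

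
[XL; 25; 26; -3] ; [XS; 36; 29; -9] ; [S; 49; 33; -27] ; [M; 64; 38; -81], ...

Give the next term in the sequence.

[L; 81; 44; -243]

For the size, runs through clothing sizes XS→XL: XL, XS, S, M → L.
Second coordinate goes 25, 36, 49, 64 → 81 (perfect squares: 5², 6², 7², …).
Third coordinate: differences are 3, 4, 5, … (increasing by 1 each time), so 26, 29, 33, 38 → 44.
For the fourth coordinate, ×3 each step: -3, -9, -27, -81 → -243.
Combining the parts gives [L; 81; 44; -243].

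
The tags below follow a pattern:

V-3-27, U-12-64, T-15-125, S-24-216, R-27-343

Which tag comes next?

Q-36-512

Letter: letters move back 1 place in the alphabet, so V, U, T, S, R → Q.
For the second component, alternating steps +9, +3, +9, +3, …: 3, 12, 15, 24, 27 → 36.
Third component: 27, 64, 125, 216, 343 → 512 (perfect cubes: 3³, 4³, 5³, …).
Putting it together: Q-36-512.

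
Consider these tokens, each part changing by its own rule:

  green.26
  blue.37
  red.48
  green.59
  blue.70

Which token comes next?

red.81

Colour: repeats green → blue → red; green, blue, red, green, blue → red.
Second component: +11 each step; 26, 37, 48, 59, 70 → 81.
Putting it together: red.81.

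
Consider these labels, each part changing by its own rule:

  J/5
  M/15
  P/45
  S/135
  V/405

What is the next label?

Letter: J, M, P, S, V → Y (letters move forward 3 places in the alphabet).
Second component goes 5, 15, 45, 135, 405 → 1215 (×3 each step).
Putting it together: Y/1215.

Y/1215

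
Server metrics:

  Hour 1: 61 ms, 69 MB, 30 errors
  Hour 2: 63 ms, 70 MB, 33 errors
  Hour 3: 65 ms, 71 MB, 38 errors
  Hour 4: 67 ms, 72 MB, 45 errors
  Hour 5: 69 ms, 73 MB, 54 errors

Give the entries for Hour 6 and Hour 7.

71 ms, 74 MB, 65 errors; 73 ms, 75 MB, 78 errors

Ms: 61, 63, 65, 67, 69 → 71 → 73 (+2 each step).
MB: 69, 70, 71, 72, 73 → 74 → 75 (+1 each step).
Errors goes 30, 33, 38, 45, 54 → 65 → 78 (differences are 3, 5, 7, … (increasing by 2 each time)).
So the next two lines are 71 ms, 74 MB, 65 errors and 73 ms, 75 MB, 78 errors.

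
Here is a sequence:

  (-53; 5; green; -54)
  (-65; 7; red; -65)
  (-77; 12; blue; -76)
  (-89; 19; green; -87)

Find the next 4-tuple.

(-101; 31; red; -98)

First slot: −12 each step; -53, -65, -77, -89 → -101.
Second slot: each term is the sum of the two before it; 5, 7, 12, 19 → 31.
For the colour, repeats green → red → blue: green, red, blue, green → red.
Fourth slot: -54, -65, -76, -87 → -98 (−11 each step).
Putting it together: (-101; 31; red; -98).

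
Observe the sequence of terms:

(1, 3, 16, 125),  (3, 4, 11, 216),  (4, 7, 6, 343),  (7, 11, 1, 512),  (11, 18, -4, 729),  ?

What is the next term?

First component: each term is the sum of the two before it, so 1, 3, 4, 7, 11 → 18.
Second component goes 3, 4, 7, 11, 18 → 29 (each term is the sum of the two before it).
Third component: −5 each step, so 16, 11, 6, 1, -4 → -9.
Fourth component: perfect cubes: 5³, 6³, 7³, …, so 125, 216, 343, 512, 729 → 1000.
Putting it together: (18, 29, -9, 1000).

(18, 29, -9, 1000)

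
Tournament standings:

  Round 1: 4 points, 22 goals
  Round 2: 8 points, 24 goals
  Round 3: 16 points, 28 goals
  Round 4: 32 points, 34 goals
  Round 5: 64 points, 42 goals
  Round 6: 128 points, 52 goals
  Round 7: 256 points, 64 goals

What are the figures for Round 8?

Points: 4, 8, 16, 32, 64, 128, 256 → 512 (×2 each step).
Goals: differences are 2, 4, 6, … (increasing by 2 each time), so 22, 24, 28, 34, 42, 52, 64 → 78.
Combining the parts gives 512 points, 78 goals.

512 points, 78 goals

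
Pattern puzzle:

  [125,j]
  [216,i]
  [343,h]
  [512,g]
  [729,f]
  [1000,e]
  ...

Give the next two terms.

[1331,d], [1728,c]

First entry — perfect cubes: 5³, 6³, 7³, …: 125, 216, 343, 512, 729, 1000 → 1331 → 1728.
Letter: letters move back 1 place in the alphabet; j, i, h, g, f, e → d → c.
So the next two terms are [1331,d] and [1728,c].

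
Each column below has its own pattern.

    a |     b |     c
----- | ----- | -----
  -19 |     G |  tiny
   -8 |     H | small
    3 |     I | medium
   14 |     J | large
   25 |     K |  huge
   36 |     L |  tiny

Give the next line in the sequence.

Column a — +11 each step: -19, -8, 3, 14, 25, 36 → 47.
For the column b, letters move forward 1 place in the alphabet: G, H, I, J, K, L → M.
Column c: tiny, small, medium, large, huge, tiny → small (repeats tiny → small → medium → large → huge).
Putting it together: 47  M  small.

47  M  small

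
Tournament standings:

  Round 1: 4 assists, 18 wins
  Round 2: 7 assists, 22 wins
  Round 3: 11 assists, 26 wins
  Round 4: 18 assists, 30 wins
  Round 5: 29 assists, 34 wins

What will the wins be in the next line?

Wins: +4 each step; 18, 22, 26, 30, 34 → 38.

38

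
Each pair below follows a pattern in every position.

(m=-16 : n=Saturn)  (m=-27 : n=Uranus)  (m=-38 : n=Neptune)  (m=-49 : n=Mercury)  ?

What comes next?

(m=-60 : n=Venus)

M: −11 each step; -16, -27, -38, -49 → -60.
N: Saturn, Uranus, Neptune, Mercury → Venus (runs through the planets Mercury→Neptune).
Combining the parts gives (m=-60 : n=Venus).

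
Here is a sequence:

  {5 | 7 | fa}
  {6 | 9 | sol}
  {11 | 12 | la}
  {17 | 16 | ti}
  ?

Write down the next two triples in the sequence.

First part — each term is the sum of the two before it: 5, 6, 11, 17 → 28 → 45.
Second part: differences are 2, 3, 4, … (increasing by 1 each time); 7, 9, 12, 16 → 21 → 27.
Note goes fa, sol, la, ti → do → re (runs through the solfège scale do→ti).
So the next two triples are {28 | 21 | do} and {45 | 27 | re}.

{28 | 21 | do}, {45 | 27 | re}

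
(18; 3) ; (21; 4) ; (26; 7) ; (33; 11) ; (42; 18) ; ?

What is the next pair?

(53; 29)

First slot — differences are 3, 5, 7, … (increasing by 2 each time): 18, 21, 26, 33, 42 → 53.
Second slot: each term is the sum of the two before it; 3, 4, 7, 11, 18 → 29.
Putting it together: (53; 29).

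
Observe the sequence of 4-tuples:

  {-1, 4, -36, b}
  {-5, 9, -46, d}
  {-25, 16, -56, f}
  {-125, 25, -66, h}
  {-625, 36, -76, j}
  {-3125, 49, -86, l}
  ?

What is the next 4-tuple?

{-15625, 64, -96, n}

First entry — ×5 each step: -1, -5, -25, -125, -625, -3125 → -15625.
Second entry: perfect squares: 2², 3², 4², …; 4, 9, 16, 25, 36, 49 → 64.
Third entry — −10 each step: -36, -46, -56, -66, -76, -86 → -96.
For the letter, letters move forward 2 places in the alphabet: b, d, f, h, j, l → n.
Combining the parts gives {-15625, 64, -96, n}.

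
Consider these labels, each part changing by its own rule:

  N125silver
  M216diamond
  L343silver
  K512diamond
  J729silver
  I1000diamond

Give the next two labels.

H1331silver then G1728diamond

For the letter, letters move back 1 place in the alphabet: N, M, L, K, J, I → H → G.
For the second component, perfect cubes: 5³, 6³, 7³, …: 125, 216, 343, 512, 729, 1000 → 1331 → 1728.
For the rank, alternates silver ↔ diamond: silver, diamond, silver, diamond, silver, diamond → silver → diamond.
Putting the parts together: H1331silver and then G1728diamond.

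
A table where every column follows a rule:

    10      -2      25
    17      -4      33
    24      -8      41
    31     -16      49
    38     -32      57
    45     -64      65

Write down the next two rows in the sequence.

For the first component, +7 each step: 10, 17, 24, 31, 38, 45 → 52 → 59.
Second component goes -2, -4, -8, -16, -32, -64 → -128 → -256 (×2 each step).
Third component: 25, 33, 41, 49, 57, 65 → 73 → 81 (+8 each step).
Putting the parts together: 52  -128  73 and then 59  -256  81.

52  -128  73; 59  -256  81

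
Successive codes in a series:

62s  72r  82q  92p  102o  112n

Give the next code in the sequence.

For the first component, +10 each step: 62, 72, 82, 92, 102, 112 → 122.
Letter: letters move back 1 place in the alphabet; s, r, q, p, o, n → m.
So the next code is 122m.

122m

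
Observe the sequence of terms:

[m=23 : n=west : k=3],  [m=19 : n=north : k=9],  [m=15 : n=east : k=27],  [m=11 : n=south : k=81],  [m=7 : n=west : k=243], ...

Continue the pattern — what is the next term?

[m=3 : n=north : k=729]

M — −4 each step: 23, 19, 15, 11, 7 → 3.
N: repeats west → north → east → south; west, north, east, south, west → north.
K — ×3 each step: 3, 9, 27, 81, 243 → 729.
Combining the parts gives [m=3 : n=north : k=729].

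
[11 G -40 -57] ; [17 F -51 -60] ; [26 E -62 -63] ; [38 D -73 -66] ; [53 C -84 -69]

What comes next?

First slot: differences are 6, 9, 12, … (increasing by 3 each time), so 11, 17, 26, 38, 53 → 71.
Letter goes G, F, E, D, C → B (letters move back 1 place in the alphabet).
Third slot: −11 each step; -40, -51, -62, -73, -84 → -95.
Fourth slot — −3 each step: -57, -60, -63, -66, -69 → -72.
Combining the parts gives [71 B -95 -72].

[71 B -95 -72]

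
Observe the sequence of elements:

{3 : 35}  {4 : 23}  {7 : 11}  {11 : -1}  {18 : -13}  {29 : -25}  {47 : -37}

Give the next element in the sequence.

First coordinate: 3, 4, 7, 11, 18, 29, 47 → 76 (each term is the sum of the two before it).
Second coordinate goes 35, 23, 11, -1, -13, -25, -37 → -49 (−12 each step).
Combining the parts gives {76 : -49}.

{76 : -49}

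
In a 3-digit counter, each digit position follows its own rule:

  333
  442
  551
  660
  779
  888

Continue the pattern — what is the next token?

997

First digit goes 3, 4, 5, 6, 7, 8 → 9 (+1 each step, mod 10).
Second digit: +1 each step, mod 10, so 3, 4, 5, 6, 7, 8 → 9.
Third digit: −1 each step, mod 10; 3, 2, 1, 0, 9, 8 → 7.
So the next token is 997.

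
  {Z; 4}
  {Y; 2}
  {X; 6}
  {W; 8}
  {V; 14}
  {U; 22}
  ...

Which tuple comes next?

{T; 36}

Letter: Z, Y, X, W, V, U → T (letters move back 1 place in the alphabet).
For the second component, each term is the sum of the two before it: 4, 2, 6, 8, 14, 22 → 36.
So the next tuple is {T; 36}.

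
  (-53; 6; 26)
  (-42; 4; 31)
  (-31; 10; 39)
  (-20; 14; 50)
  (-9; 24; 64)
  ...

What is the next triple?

(2; 38; 81)

For the first part, +11 each step: -53, -42, -31, -20, -9 → 2.
Second part goes 6, 4, 10, 14, 24 → 38 (each term is the sum of the two before it).
Third part: differences are 5, 8, 11, … (increasing by 3 each time), so 26, 31, 39, 50, 64 → 81.
Combining the parts gives (2; 38; 81).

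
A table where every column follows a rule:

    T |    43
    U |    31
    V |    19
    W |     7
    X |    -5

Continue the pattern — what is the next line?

Y  -17

For the letter, letters move forward 1 place in the alphabet: T, U, V, W, X → Y.
Second component: −12 each step; 43, 31, 19, 7, -5 → -17.
So the next line is Y  -17.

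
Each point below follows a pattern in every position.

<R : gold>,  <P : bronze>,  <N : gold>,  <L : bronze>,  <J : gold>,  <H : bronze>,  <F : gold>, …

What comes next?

<D : bronze>

Letter: letters move back 2 places in the alphabet, so R, P, N, L, J, H, F → D.
Rank goes gold, bronze, gold, bronze, gold, bronze, gold → bronze (alternates gold ↔ bronze).
Putting it together: <D : bronze>.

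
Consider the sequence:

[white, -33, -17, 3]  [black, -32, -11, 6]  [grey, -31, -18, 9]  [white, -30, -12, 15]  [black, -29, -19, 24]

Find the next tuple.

[grey, -28, -13, 39]

Shade: repeats white → black → grey, so white, black, grey, white, black → grey.
Second coordinate — +1 each step: -33, -32, -31, -30, -29 → -28.
For the third coordinate, alternating steps +6, −7, +6, −7, …: -17, -11, -18, -12, -19 → -13.
Fourth coordinate: each term is the sum of the two before it, so 3, 6, 9, 15, 24 → 39.
Putting it together: [grey, -28, -13, 39].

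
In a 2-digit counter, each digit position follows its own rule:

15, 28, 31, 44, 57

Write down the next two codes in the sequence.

60 then 73

First digit: 1, 2, 3, 4, 5 → 6 → 7 (+1 each step, mod 10).
For the second digit, +3 each step, mod 10: 5, 8, 1, 4, 7 → 0 → 3.
Putting the parts together: 60 and then 73.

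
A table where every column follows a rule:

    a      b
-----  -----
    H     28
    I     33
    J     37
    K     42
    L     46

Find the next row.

Column a — letters move forward 1 place in the alphabet: H, I, J, K, L → M.
Column b: alternating steps +5, +4, +5, +4, …, so 28, 33, 37, 42, 46 → 51.
Combining the parts gives M  51.

M  51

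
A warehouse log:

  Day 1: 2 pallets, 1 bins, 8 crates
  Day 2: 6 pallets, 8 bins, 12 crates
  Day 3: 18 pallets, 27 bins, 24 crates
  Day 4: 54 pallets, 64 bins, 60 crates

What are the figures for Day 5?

162 pallets, 125 bins, 168 crates

Pallets goes 2, 6, 18, 54 → 162 (×3 each step).
Bins: perfect cubes: 1³, 2³, 3³, …; 1, 8, 27, 64 → 125.
Crates goes 8, 12, 24, 60 → 168 (always 6 more than the pallets).
Putting it together: 162 pallets, 125 bins, 168 crates.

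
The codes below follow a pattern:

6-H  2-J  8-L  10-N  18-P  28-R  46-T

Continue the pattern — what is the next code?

First component: each term is the sum of the two before it; 6, 2, 8, 10, 18, 28, 46 → 74.
Letter: letters move forward 2 places in the alphabet, so H, J, L, N, P, R, T → V.
Combining the parts gives 74-V.

74-V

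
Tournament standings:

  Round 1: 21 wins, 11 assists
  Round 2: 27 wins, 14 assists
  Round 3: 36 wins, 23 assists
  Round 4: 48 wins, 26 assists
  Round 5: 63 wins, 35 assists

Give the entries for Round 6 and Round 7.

Wins — differences are 6, 9, 12, … (increasing by 3 each time): 21, 27, 36, 48, 63 → 81 → 102.
Assists: alternating steps +3, +9, +3, +9, …, so 11, 14, 23, 26, 35 → 38 → 47.
Putting the parts together: 81 wins, 38 assists and then 102 wins, 47 assists.

81 wins, 38 assists; 102 wins, 47 assists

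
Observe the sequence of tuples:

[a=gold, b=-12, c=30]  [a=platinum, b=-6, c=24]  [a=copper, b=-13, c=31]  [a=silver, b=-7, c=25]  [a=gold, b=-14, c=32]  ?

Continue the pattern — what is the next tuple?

A goes gold, platinum, copper, silver, gold → platinum (repeats gold → platinum → copper → silver).
For the b, alternating steps +6, −7, +6, −7, …: -12, -6, -13, -7, -14 → -8.
C — together with the b always sums to 18: 30, 24, 31, 25, 32 → 26.
Putting it together: [a=platinum, b=-8, c=26].

[a=platinum, b=-8, c=26]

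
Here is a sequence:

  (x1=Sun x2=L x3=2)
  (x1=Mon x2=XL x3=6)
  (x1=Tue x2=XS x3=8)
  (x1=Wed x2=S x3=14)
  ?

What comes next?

(x1=Thu x2=M x3=22)

X1: runs through the weekdays Mon→Sun, so Sun, Mon, Tue, Wed → Thu.
For the x2, runs through clothing sizes XS→XL: L, XL, XS, S → M.
X3: each term is the sum of the two before it, so 2, 6, 8, 14 → 22.
So the next term is (x1=Thu x2=M x3=22).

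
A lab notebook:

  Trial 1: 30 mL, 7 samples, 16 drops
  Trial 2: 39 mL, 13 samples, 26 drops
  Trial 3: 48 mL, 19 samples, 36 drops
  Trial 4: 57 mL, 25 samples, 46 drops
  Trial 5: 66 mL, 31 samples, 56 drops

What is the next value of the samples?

Samples: +6 each step; 7, 13, 19, 25, 31 → 37.

37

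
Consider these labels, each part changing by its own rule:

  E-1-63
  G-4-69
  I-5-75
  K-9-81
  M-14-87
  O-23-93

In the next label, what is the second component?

Second component — each term is the sum of the two before it: 1, 4, 5, 9, 14, 23 → 37.

37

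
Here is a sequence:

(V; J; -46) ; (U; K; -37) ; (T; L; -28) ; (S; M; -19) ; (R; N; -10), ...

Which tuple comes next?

(Q; O; -1)

First letter — letters move back 1 place in the alphabet: V, U, T, S, R → Q.
Second letter — letters move forward 1 place in the alphabet: J, K, L, M, N → O.
For the third value, +9 each step: -46, -37, -28, -19, -10 → -1.
Combining the parts gives (Q; O; -1).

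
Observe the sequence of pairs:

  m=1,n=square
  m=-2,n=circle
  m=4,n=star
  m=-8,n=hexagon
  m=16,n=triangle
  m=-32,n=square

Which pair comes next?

m=64,n=circle

For the m, ×(-2) each step: 1, -2, 4, -8, 16, -32 → 64.
N: square, circle, star, hexagon, triangle, square → circle (repeats square → circle → star → hexagon → triangle).
Combining the parts gives m=64,n=circle.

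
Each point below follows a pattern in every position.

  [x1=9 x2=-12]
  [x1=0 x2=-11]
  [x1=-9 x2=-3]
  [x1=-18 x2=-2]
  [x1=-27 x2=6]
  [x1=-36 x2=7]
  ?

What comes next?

[x1=-45 x2=15]

X1: −9 each step, so 9, 0, -9, -18, -27, -36 → -45.
X2 — alternating steps +1, +8, +1, +8, …: -12, -11, -3, -2, 6, 7 → 15.
So the next point is [x1=-45 x2=15].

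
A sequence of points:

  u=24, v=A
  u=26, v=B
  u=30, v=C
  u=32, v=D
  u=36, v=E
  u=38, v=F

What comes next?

u=42, v=G

For the u, alternating steps +2, +4, +2, +4, …: 24, 26, 30, 32, 36, 38 → 42.
V: A, B, C, D, E, F → G (letters move forward 1 place in the alphabet).
So the next point is u=42, v=G.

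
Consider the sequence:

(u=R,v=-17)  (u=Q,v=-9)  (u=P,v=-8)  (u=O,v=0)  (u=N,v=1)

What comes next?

(u=M,v=9)

U: letters move back 1 place in the alphabet, so R, Q, P, O, N → M.
For the v, alternating steps +8, +1, +8, +1, …: -17, -9, -8, 0, 1 → 9.
Combining the parts gives (u=M,v=9).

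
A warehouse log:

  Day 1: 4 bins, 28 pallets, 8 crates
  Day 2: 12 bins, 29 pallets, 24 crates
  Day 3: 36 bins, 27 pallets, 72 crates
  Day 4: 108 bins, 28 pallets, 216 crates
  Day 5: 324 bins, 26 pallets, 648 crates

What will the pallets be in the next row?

Pallets: alternating steps +1, −2, +1, −2, …, so 28, 29, 27, 28, 26 → 27.

27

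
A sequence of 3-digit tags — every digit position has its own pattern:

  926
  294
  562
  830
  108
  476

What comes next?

For the first digit, +3 each step, mod 10: 9, 2, 5, 8, 1, 4 → 7.
Second digit — −3 each step, mod 10: 2, 9, 6, 3, 0, 7 → 4.
Third digit goes 6, 4, 2, 0, 8, 6 → 4 (−2 each step, mod 10).
Putting it together: 744.

744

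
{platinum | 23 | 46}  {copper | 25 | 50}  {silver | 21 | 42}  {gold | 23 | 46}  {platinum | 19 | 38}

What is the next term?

{copper | 21 | 42}

Metal — repeats platinum → copper → silver → gold: platinum, copper, silver, gold, platinum → copper.
Second slot: alternating steps +2, −4, +2, −4, …; 23, 25, 21, 23, 19 → 21.
Third slot: always 2 × the second slot, so 46, 50, 42, 46, 38 → 42.
So the next term is {copper | 21 | 42}.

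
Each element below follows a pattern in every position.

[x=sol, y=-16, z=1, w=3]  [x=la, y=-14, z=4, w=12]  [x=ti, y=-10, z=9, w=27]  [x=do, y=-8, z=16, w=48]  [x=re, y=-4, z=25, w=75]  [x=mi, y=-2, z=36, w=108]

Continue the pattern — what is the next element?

X: runs through the solfège scale do→ti, so sol, la, ti, do, re, mi → fa.
Y goes -16, -14, -10, -8, -4, -2 → 2 (alternating steps +2, +4, +2, +4, …).
For the z, perfect squares: 1², 2², 3², …: 1, 4, 9, 16, 25, 36 → 49.
W — always 3 × the z: 3, 12, 27, 48, 75, 108 → 147.
Putting it together: [x=fa, y=2, z=49, w=147].

[x=fa, y=2, z=49, w=147]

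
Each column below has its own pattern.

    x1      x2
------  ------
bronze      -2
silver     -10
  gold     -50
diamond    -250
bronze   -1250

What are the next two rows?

silver  -6250; gold  -31250

Column x1: repeats bronze → silver → gold → diamond, so bronze, silver, gold, diamond, bronze → silver → gold.
Column x2: -2, -10, -50, -250, -1250 → -6250 → -31250 (×5 each step).
So the next two rows are silver  -6250 and gold  -31250.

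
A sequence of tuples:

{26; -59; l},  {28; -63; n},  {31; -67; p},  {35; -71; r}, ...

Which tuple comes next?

For the first component, differences are 2, 3, 4, … (increasing by 1 each time): 26, 28, 31, 35 → 40.
For the second component, −4 each step: -59, -63, -67, -71 → -75.
Letter: l, n, p, r → t (letters move forward 2 places in the alphabet).
So the next tuple is {40; -75; t}.

{40; -75; t}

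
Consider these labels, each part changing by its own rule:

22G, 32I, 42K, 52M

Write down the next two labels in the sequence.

62O then 72Q

First component goes 22, 32, 42, 52 → 62 → 72 (+10 each step).
For the letter, letters move forward 2 places in the alphabet: G, I, K, M → O → Q.
Putting the parts together: 62O and then 72Q.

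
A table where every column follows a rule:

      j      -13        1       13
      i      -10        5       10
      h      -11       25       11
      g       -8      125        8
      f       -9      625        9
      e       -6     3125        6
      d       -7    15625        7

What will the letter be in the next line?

c

Letter: letters move back 1 place in the alphabet; j, i, h, g, f, e, d → c.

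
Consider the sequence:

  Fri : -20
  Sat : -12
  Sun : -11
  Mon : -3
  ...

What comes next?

Tue : -2

Day goes Fri, Sat, Sun, Mon → Tue (runs through the weekdays Mon→Sun).
Second value — alternating steps +8, +1, +8, +1, …: -20, -12, -11, -3 → -2.
So the next element is Tue : -2.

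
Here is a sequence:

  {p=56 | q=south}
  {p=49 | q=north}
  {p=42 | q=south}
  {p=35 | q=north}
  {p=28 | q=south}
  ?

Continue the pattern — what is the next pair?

{p=21 | q=north}

P: −7 each step; 56, 49, 42, 35, 28 → 21.
Q — alternates south ↔ north: south, north, south, north, south → north.
So the next pair is {p=21 | q=north}.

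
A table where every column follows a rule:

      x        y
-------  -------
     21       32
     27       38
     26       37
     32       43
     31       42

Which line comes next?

Column x: alternating steps +6, −1, +6, −1, …; 21, 27, 26, 32, 31 → 37.
Column y: always 11 more than the column x; 32, 38, 37, 43, 42 → 48.
Combining the parts gives 37  48.

37  48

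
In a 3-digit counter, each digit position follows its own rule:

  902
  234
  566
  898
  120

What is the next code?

452

First digit goes 9, 2, 5, 8, 1 → 4 (+3 each step, mod 10).
Second digit: +3 each step, mod 10; 0, 3, 6, 9, 2 → 5.
Third digit: +2 each step, mod 10, so 2, 4, 6, 8, 0 → 2.
So the next code is 452.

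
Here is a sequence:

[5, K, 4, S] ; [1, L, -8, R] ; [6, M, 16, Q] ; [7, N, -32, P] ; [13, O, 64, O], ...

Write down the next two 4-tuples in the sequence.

First value goes 5, 1, 6, 7, 13 → 20 → 33 (each term is the sum of the two before it).
First letter: K, L, M, N, O → P → Q (letters move forward 1 place in the alphabet).
Third value — ×(-2) each step: 4, -8, 16, -32, 64 → -128 → 256.
Second letter goes S, R, Q, P, O → N → M (letters move back 1 place in the alphabet).
So the next two 4-tuples are [20, P, -128, N] and [33, Q, 256, M].

[20, P, -128, N], [33, Q, 256, M]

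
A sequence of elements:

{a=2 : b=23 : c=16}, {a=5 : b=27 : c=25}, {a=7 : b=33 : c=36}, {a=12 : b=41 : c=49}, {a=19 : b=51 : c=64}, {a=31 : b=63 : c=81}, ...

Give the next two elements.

For the a, each term is the sum of the two before it: 2, 5, 7, 12, 19, 31 → 50 → 81.
B: 23, 27, 33, 41, 51, 63 → 77 → 93 (differences are 4, 6, 8, … (increasing by 2 each time)).
C — perfect squares: 4², 5², 6², …: 16, 25, 36, 49, 64, 81 → 100 → 121.
Putting the parts together: {a=50 : b=77 : c=100} and then {a=81 : b=93 : c=121}.

{a=50 : b=77 : c=100}, {a=81 : b=93 : c=121}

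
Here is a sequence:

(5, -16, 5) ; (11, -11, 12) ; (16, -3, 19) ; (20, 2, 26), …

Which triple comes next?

(23, 10, 33)

First component: differences are 6, 5, 4, … (decreasing by 1 each time), so 5, 11, 16, 20 → 23.
For the second component, alternating steps +5, +8, +5, +8, …: -16, -11, -3, 2 → 10.
Third component: 5, 12, 19, 26 → 33 (+7 each step).
So the next triple is (23, 10, 33).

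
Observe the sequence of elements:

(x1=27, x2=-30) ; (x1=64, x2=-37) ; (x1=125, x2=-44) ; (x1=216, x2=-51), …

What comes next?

X1: perfect cubes: 3³, 4³, 5³, …; 27, 64, 125, 216 → 343.
X2 goes -30, -37, -44, -51 → -58 (−7 each step).
Putting it together: (x1=343, x2=-58).

(x1=343, x2=-58)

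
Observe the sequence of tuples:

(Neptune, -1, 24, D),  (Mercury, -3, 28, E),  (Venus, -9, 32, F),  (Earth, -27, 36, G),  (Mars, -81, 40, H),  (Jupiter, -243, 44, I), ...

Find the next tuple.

Planet — runs through the planets Mercury→Neptune: Neptune, Mercury, Venus, Earth, Mars, Jupiter → Saturn.
Second coordinate goes -1, -3, -9, -27, -81, -243 → -729 (×3 each step).
Third coordinate: +4 each step, so 24, 28, 32, 36, 40, 44 → 48.
Letter: D, E, F, G, H, I → J (letters move forward 1 place in the alphabet).
Putting it together: (Saturn, -729, 48, J).

(Saturn, -729, 48, J)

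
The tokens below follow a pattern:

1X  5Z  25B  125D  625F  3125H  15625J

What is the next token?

First component: ×5 each step; 1, 5, 25, 125, 625, 3125, 15625 → 78125.
Letter: X, Z, B, D, F, H, J → L (letters move forward 2 places in the alphabet, wrapping Z→A).
So the next token is 78125L.

78125L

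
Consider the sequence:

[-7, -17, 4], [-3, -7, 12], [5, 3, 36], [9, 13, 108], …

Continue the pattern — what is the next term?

[17, 23, 324]

First slot: alternating steps +4, +8, +4, +8, …; -7, -3, 5, 9 → 17.
Second slot goes -17, -7, 3, 13 → 23 (+10 each step).
Third slot — ×3 each step: 4, 12, 36, 108 → 324.
So the next term is [17, 23, 324].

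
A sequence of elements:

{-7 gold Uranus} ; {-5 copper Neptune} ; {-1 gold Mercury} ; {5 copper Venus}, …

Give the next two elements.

{13 gold Earth}, {23 copper Mars}

First component: differences are 2, 4, 6, … (increasing by 2 each time); -7, -5, -1, 5 → 13 → 23.
Metal goes gold, copper, gold, copper → gold → copper (alternates gold ↔ copper).
Planet goes Uranus, Neptune, Mercury, Venus → Earth → Mars (runs through the planets Mercury→Neptune).
So the next two elements are {13 gold Earth} and {23 copper Mars}.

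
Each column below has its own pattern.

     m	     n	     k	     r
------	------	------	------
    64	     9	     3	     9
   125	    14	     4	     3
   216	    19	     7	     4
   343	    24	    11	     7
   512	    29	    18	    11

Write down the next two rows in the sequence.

Column m: perfect cubes: 4³, 5³, 6³, …, so 64, 125, 216, 343, 512 → 729 → 1000.
Column n goes 9, 14, 19, 24, 29 → 34 → 39 (+5 each step).
Column k: 3, 4, 7, 11, 18 → 29 → 47 (each term is the sum of the two before it).
Column r: 9, 3, 4, 7, 11 → 18 → 29 (always the previous value of the column k).
So the next two rows are 729  34  29  18 and 1000  39  47  29.

729  34  29  18; 1000  39  47  29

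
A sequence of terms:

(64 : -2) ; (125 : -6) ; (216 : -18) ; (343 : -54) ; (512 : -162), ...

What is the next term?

(729 : -486)

First slot: 64, 125, 216, 343, 512 → 729 (perfect cubes: 4³, 5³, 6³, …).
Second slot goes -2, -6, -18, -54, -162 → -486 (×3 each step).
Combining the parts gives (729 : -486).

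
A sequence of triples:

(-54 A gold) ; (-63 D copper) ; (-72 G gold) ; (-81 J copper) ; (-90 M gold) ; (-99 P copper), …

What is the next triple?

First part: −9 each step; -54, -63, -72, -81, -90, -99 → -108.
Letter — letters move forward 3 places in the alphabet: A, D, G, J, M, P → S.
Metal: alternates gold ↔ copper, so gold, copper, gold, copper, gold, copper → gold.
Putting it together: (-108 S gold).

(-108 S gold)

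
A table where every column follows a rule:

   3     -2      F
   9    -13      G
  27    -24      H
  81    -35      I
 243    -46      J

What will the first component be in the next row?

First component goes 3, 9, 27, 81, 243 → 729 (×3 each step).

729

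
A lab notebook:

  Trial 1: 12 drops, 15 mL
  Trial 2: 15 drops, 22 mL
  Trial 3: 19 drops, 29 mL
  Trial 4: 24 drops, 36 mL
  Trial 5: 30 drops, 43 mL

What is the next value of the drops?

37

Drops — differences are 3, 4, 5, … (increasing by 1 each time): 12, 15, 19, 24, 30 → 37.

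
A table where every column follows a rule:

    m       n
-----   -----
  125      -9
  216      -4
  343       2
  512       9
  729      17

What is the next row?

1000  26

Column m — perfect cubes: 5³, 6³, 7³, …: 125, 216, 343, 512, 729 → 1000.
Column n: -9, -4, 2, 9, 17 → 26 (differences are 5, 6, 7, … (increasing by 1 each time)).
So the next row is 1000  26.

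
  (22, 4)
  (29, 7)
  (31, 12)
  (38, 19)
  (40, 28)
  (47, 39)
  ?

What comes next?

(49, 52)

First part: 22, 29, 31, 38, 40, 47 → 49 (alternating steps +7, +2, +7, +2, …).
Second part: 4, 7, 12, 19, 28, 39 → 52 (differences are 3, 5, 7, … (increasing by 2 each time)).
Combining the parts gives (49, 52).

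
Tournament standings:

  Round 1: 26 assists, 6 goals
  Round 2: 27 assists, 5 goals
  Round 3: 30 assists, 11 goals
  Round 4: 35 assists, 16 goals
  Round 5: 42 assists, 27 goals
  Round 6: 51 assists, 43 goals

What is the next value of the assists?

Assists goes 26, 27, 30, 35, 42, 51 → 62 (differences are 1, 3, 5, … (increasing by 2 each time)).

62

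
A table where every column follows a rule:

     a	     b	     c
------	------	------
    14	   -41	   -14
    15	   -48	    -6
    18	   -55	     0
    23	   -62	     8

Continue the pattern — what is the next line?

30  -69  14

Column a: differences are 1, 3, 5, … (increasing by 2 each time), so 14, 15, 18, 23 → 30.
Column b: −7 each step, so -41, -48, -55, -62 → -69.
Column c goes -14, -6, 0, 8 → 14 (alternating steps +8, +6, +8, +6, …).
Combining the parts gives 30  -69  14.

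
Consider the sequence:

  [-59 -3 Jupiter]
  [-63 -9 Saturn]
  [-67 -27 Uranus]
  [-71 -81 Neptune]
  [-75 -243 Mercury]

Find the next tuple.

[-79 -729 Venus]

First coordinate — −4 each step: -59, -63, -67, -71, -75 → -79.
Second coordinate: -3, -9, -27, -81, -243 → -729 (×3 each step).
For the planet, runs through the planets Mercury→Neptune: Jupiter, Saturn, Uranus, Neptune, Mercury → Venus.
Combining the parts gives [-79 -729 Venus].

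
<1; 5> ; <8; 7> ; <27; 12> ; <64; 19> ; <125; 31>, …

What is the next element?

First coordinate: 1, 8, 27, 64, 125 → 216 (perfect cubes: 1³, 2³, 3³, …).
Second coordinate — each term is the sum of the two before it: 5, 7, 12, 19, 31 → 50.
Combining the parts gives <216; 50>.

<216; 50>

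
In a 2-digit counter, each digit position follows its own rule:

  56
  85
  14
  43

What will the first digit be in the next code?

7

First digit: +3 each step, mod 10; 5, 8, 1, 4 → 7.
Second digit: −1 each step, mod 10; 6, 5, 4, 3 → 2.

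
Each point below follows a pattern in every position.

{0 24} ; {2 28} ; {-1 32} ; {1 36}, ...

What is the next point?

For the first part, alternating steps +2, −3, +2, −3, …: 0, 2, -1, 1 → -2.
Second part goes 24, 28, 32, 36 → 40 (+4 each step).
Putting it together: {-2 40}.

{-2 40}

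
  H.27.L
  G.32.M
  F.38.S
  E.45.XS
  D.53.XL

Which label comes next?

For the letter, letters move back 1 place in the alphabet: H, G, F, E, D → C.
For the second component, differences are 5, 6, 7, … (increasing by 1 each time): 27, 32, 38, 45, 53 → 62.
Size: runs backward through clothing sizes XS→XL, so L, M, S, XS, XL → L.
Putting it together: C.62.L.

C.62.L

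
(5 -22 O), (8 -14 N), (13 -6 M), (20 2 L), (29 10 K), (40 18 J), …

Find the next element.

First value — differences are 3, 5, 7, … (increasing by 2 each time): 5, 8, 13, 20, 29, 40 → 53.
Second value — +8 each step: -22, -14, -6, 2, 10, 18 → 26.
Letter: letters move back 1 place in the alphabet; O, N, M, L, K, J → I.
Putting it together: (53 26 I).

(53 26 I)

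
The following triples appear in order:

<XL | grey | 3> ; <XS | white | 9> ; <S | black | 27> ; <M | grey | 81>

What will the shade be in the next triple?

Size — runs through clothing sizes XS→XL: XL, XS, S, M → L.
Shade: repeats grey → white → black, so grey, white, black, grey → white.
Third part: ×3 each step; 3, 9, 27, 81 → 243.

white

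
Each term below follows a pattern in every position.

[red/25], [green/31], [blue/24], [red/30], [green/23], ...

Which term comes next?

Colour: repeats red → green → blue; red, green, blue, red, green → blue.
For the second part, alternating steps +6, −7, +6, −7, …: 25, 31, 24, 30, 23 → 29.
So the next term is [blue/29].

[blue/29]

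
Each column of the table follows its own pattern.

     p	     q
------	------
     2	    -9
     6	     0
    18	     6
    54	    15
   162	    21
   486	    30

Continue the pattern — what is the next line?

1458  36

Column p: ×3 each step; 2, 6, 18, 54, 162, 486 → 1458.
For the column q, alternating steps +9, +6, +9, +6, …: -9, 0, 6, 15, 21, 30 → 36.
Combining the parts gives 1458  36.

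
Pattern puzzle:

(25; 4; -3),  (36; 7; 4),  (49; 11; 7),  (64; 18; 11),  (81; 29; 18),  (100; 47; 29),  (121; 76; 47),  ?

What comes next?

(144; 123; 76)

First entry: 25, 36, 49, 64, 81, 100, 121 → 144 (perfect squares: 5², 6², 7², …).
Second entry — each term is the sum of the two before it: 4, 7, 11, 18, 29, 47, 76 → 123.
Third entry — always the previous value of the second entry: -3, 4, 7, 11, 18, 29, 47 → 76.
Combining the parts gives (144; 123; 76).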